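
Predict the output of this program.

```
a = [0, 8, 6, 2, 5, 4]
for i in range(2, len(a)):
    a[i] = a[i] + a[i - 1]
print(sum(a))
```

84

i=2: a[2] = 6+8 = 14 → [0, 8, 14, 2, 5, 4]
i=3: a[3] = 2+14 = 16 → [0, 8, 14, 16, 5, 4]
i=4: a[4] = 5+16 = 21 → [0, 8, 14, 16, 21, 4]
i=5: a[5] = 4+21 = 25 → [0, 8, 14, 16, 21, 25]
sum = 84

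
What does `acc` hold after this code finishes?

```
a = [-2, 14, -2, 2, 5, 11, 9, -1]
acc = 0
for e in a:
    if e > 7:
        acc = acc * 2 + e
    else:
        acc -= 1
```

66

e=-2: not >7, acc = 0-1 = -1
e=14: >7, acc = (-1)*2+14 = 12
e=-2: not >7, acc = 12-1 = 11
e=2: not >7, acc = 11-1 = 10
e=5: not >7, acc = 10-1 = 9
e=11: >7, acc = 9*2+11 = 29
e=9: >7, acc = 29*2+9 = 67
e=-1: not >7, acc = 67-1 = 66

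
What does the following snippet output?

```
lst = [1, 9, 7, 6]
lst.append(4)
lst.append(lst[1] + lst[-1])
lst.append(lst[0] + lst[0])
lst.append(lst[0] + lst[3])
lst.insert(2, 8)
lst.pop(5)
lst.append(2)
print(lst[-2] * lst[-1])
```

14

append 4 → [1, 9, 7, 6, 4]
append lst[1]+lst[-1] = 9+4 = 13 → [1, 9, 7, 6, 4, 13]
append lst[0]+lst[0] = 1+1 = 2 → [1, 9, 7, 6, 4, 13, 2]
append lst[0]+lst[3] = 1+6 = 7 → [1, 9, 7, 6, 4, 13, 2, 7]
insert 8 at 2 → [1, 9, 8, 7, 6, 4, 13, 2, 7]
pop(5) removes 4 → [1, 9, 8, 7, 6, 13, 2, 7]
append 2 → [1, 9, 8, 7, 6, 13, 2, 7, 2]
lst[-2]*lst[-1] = 7*2 = 14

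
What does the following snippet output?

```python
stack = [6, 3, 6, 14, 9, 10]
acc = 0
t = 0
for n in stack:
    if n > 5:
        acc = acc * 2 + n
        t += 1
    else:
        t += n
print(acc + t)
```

n=6: >5, acc = 0*2+6 = 6; t=1
n=3: not >5; t=4
n=6: >5, acc = 6*2+6 = 18; t=5
n=14: >5, acc = 18*2+14 = 50; t=6
n=9: >5, acc = 50*2+9 = 109; t=7
n=10: >5, acc = 109*2+10 = 228; t=8
acc+t = 228+8 = 236

236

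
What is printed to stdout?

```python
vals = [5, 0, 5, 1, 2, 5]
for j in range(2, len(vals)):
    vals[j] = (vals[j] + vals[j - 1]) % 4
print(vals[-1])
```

1

j=2: vals[2] = (5+0)%4 = 1 → [5, 0, 1, 1, 2, 5]
j=3: vals[3] = (1+1)%4 = 2 → [5, 0, 1, 2, 2, 5]
j=4: vals[4] = (2+2)%4 = 0 → [5, 0, 1, 2, 0, 5]
j=5: vals[5] = (5+0)%4 = 1 → [5, 0, 1, 2, 0, 1]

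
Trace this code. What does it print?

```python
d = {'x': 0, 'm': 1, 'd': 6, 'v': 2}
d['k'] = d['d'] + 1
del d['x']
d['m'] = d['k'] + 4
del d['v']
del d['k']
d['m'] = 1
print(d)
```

d['k'] = d['d']+1 = 7 → {'x': 0, 'm': 1, 'd': 6, 'v': 2, 'k': 7}
del 'x' → {'m': 1, 'd': 6, 'v': 2, 'k': 7}
d['m'] = d['k']+4 = 11 → {'m': 11, 'd': 6, 'v': 2, 'k': 7}
del 'v' → {'m': 11, 'd': 6, 'k': 7}
del 'k' → {'m': 11, 'd': 6}
d['m'] = 1 → {'m': 1, 'd': 6}

{'m': 1, 'd': 6}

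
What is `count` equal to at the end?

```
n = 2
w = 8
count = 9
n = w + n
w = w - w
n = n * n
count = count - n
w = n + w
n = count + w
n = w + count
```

n = 8+2 = 10
w = 8-8 = 0
n = 10*10 = 100
count = 9-100 = -91
w = 100+0 = 100
n = (-91)+100 = 9
n = 100+(-91) = 9

-91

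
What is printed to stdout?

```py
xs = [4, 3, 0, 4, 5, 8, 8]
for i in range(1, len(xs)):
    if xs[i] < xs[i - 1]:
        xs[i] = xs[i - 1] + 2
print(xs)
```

i=1: 3<4, xs[1] = 4+2 = 6 → [4, 6, 0, 4, 5, 8, 8]
i=2: 0<6, xs[2] = 6+2 = 8 → [4, 6, 8, 4, 5, 8, 8]
i=3: 4<8, xs[3] = 8+2 = 10 → [4, 6, 8, 10, 5, 8, 8]
i=4: 5<10, xs[4] = 10+2 = 12 → [4, 6, 8, 10, 12, 8, 8]
i=5: 8<12, xs[5] = 12+2 = 14 → [4, 6, 8, 10, 12, 14, 8]
i=6: 8<14, xs[6] = 14+2 = 16 → [4, 6, 8, 10, 12, 14, 16]

[4, 6, 8, 10, 12, 14, 16]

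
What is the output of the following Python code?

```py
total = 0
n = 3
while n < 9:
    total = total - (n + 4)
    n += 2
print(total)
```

n=3: total = 0-7 = -7
n=5: total = (-7)-9 = -16
n=7: total = (-16)-11 = -27

-27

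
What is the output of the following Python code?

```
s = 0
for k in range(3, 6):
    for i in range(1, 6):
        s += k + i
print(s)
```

k=3,i=1: s = 0+4 = 4
k=3,i=2: s = 4+5 = 9
k=3,i=3: s = 9+6 = 15
k=3,i=4: s = 15+7 = 22
k=3,i=5: s = 22+8 = 30
k=4,i=1: s = 30+5 = 35
k=4,i=2: s = 35+6 = 41
k=4,i=3: s = 41+7 = 48
k=4,i=4: s = 48+8 = 56
k=4,i=5: s = 56+9 = 65
k=5,i=1: s = 65+6 = 71
k=5,i=2: s = 71+7 = 78
k=5,i=3: s = 78+8 = 86
k=5,i=4: s = 86+9 = 95
k=5,i=5: s = 95+10 = 105

105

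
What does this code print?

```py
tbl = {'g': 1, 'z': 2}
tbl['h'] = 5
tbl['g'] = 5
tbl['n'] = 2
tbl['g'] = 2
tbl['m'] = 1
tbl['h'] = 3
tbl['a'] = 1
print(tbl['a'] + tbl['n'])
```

tbl['h'] = 5 → {'g': 1, 'z': 2, 'h': 5}
tbl['g'] = 5 → {'g': 5, 'z': 2, 'h': 5}
tbl['n'] = 2 → {'g': 5, 'z': 2, 'h': 5, 'n': 2}
tbl['g'] = 2 → {'g': 2, 'z': 2, 'h': 5, 'n': 2}
tbl['m'] = 1 → {'g': 2, 'z': 2, 'h': 5, 'n': 2, 'm': 1}
tbl['h'] = 3 → {'g': 2, 'z': 2, 'h': 3, 'n': 2, 'm': 1}
tbl['a'] = 1 → {'g': 2, 'z': 2, 'h': 3, 'n': 2, 'm': 1, 'a': 1}
tbl['a']+tbl['n'] = 1+2 = 3

3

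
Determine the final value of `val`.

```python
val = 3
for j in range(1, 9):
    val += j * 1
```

39

j=1: val = 3+1*1 = 4
j=2: val = 4+2*1 = 6
j=3: val = 6+3*1 = 9
j=4: val = 9+4*1 = 13
j=5: val = 13+5*1 = 18
j=6: val = 18+6*1 = 24
j=7: val = 24+7*1 = 31
j=8: val = 31+8*1 = 39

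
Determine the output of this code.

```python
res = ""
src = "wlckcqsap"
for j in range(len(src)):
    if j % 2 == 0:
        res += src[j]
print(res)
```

wccsp

j=0: add 'w' → 'w'
j=1: skip
j=2: add 'c' → 'wc'
j=3: skip
j=4: add 'c' → 'wcc'
j=5: skip
j=6: add 's' → 'wccs'
j=7: skip
j=8: add 'p' → 'wccsp'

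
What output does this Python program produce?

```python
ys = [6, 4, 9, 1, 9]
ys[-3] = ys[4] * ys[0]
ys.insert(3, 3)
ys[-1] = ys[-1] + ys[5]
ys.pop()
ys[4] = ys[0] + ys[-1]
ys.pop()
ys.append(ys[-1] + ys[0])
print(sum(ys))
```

ys[-3] = ys[4]*ys[0] = 9*6 = 54 → [6, 4, 54, 1, 9]
insert 3 at 3 → [6, 4, 54, 3, 1, 9]
ys[-1] = ys[-1]+ys[5] = 9+9 = 18 → [6, 4, 54, 3, 1, 18]
pop() removes 18 → [6, 4, 54, 3, 1]
ys[4] = ys[0]+ys[-1] = 6+1 = 7 → [6, 4, 54, 3, 7]
pop() removes 7 → [6, 4, 54, 3]
append ys[-1]+ys[0] = 3+6 = 9 → [6, 4, 54, 3, 9]
sum = 76

76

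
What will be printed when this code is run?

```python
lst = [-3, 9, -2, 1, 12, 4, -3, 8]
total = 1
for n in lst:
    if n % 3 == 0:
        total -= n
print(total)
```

n=-3: %3==0, total = 1-(-3) = 4
n=9: %3==0, total = 4-9 = -5
n=-2: not %3==0
n=1: not %3==0
n=12: %3==0, total = (-5)-12 = -17
n=4: not %3==0
n=-3: %3==0, total = (-17)-(-3) = -14
n=8: not %3==0

-14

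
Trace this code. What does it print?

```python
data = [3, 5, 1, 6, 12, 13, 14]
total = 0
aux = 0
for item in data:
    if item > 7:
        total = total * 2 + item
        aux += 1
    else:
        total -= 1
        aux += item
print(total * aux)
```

item=3: not >7, total = 0-1 = -1; aux=3
item=5: not >7, total = (-1)-1 = -2; aux=8
item=1: not >7, total = (-2)-1 = -3; aux=9
item=6: not >7, total = (-3)-1 = -4; aux=15
item=12: >7, total = (-4)*2+12 = 4; aux=16
item=13: >7, total = 4*2+13 = 21; aux=17
item=14: >7, total = 21*2+14 = 56; aux=18
total*aux = 56*18 = 1008

1008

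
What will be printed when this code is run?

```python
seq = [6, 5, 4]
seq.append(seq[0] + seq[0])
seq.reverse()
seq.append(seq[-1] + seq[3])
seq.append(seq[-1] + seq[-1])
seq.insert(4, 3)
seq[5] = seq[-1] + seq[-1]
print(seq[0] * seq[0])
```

144

append seq[0]+seq[0] = 6+6 = 12 → [6, 5, 4, 12]
reverse → [12, 4, 5, 6]
append seq[-1]+seq[3] = 6+6 = 12 → [12, 4, 5, 6, 12]
append seq[-1]+seq[-1] = 12+12 = 24 → [12, 4, 5, 6, 12, 24]
insert 3 at 4 → [12, 4, 5, 6, 3, 12, 24]
seq[5] = seq[-1]+seq[-1] = 24+24 = 48 → [12, 4, 5, 6, 3, 48, 24]
seq[0]*seq[0] = 12*12 = 144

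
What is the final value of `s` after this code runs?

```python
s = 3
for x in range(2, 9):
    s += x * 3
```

x=2: s = 3+2*3 = 9
x=3: s = 9+3*3 = 18
x=4: s = 18+4*3 = 30
x=5: s = 30+5*3 = 45
x=6: s = 45+6*3 = 63
x=7: s = 63+7*3 = 84
x=8: s = 84+8*3 = 108

108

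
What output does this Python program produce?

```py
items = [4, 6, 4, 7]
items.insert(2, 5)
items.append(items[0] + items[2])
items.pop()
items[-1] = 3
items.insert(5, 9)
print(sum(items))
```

31

insert 5 at 2 → [4, 6, 5, 4, 7]
append items[0]+items[2] = 4+5 = 9 → [4, 6, 5, 4, 7, 9]
pop() removes 9 → [4, 6, 5, 4, 7]
items[-1] = 3 → [4, 6, 5, 4, 3]
insert 9 at 5 → [4, 6, 5, 4, 3, 9]
sum = 31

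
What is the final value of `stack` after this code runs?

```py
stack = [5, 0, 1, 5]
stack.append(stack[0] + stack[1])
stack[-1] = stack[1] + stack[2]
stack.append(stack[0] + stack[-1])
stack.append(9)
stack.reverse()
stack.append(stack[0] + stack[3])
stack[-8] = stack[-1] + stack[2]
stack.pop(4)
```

append stack[0]+stack[1] = 5+0 = 5 → [5, 0, 1, 5, 5]
stack[-1] = stack[1]+stack[2] = 0+1 = 1 → [5, 0, 1, 5, 1]
append stack[0]+stack[-1] = 5+1 = 6 → [5, 0, 1, 5, 1, 6]
append 9 → [5, 0, 1, 5, 1, 6, 9]
reverse → [9, 6, 1, 5, 1, 0, 5]
append stack[0]+stack[3] = 9+5 = 14 → [9, 6, 1, 5, 1, 0, 5, 14]
stack[-8] = stack[-1]+stack[2] = 14+1 = 15 → [15, 6, 1, 5, 1, 0, 5, 14]
pop(4) removes 1 → [15, 6, 1, 5, 0, 5, 14]

[15, 6, 1, 5, 0, 5, 14]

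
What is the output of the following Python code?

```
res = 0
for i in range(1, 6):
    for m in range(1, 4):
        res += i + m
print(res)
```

i=1,m=1: res = 0+2 = 2
i=1,m=2: res = 2+3 = 5
i=1,m=3: res = 5+4 = 9
i=2,m=1: res = 9+3 = 12
i=2,m=2: res = 12+4 = 16
i=2,m=3: res = 16+5 = 21
i=3,m=1: res = 21+4 = 25
i=3,m=2: res = 25+5 = 30
i=3,m=3: res = 30+6 = 36
i=4,m=1: res = 36+5 = 41
i=4,m=2: res = 41+6 = 47
i=4,m=3: res = 47+7 = 54
i=5,m=1: res = 54+6 = 60
i=5,m=2: res = 60+7 = 67
i=5,m=3: res = 67+8 = 75

75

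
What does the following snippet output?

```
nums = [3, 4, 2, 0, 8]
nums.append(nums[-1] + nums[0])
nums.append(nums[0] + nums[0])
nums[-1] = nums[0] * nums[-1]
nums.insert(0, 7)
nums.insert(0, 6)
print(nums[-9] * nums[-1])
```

append nums[-1]+nums[0] = 8+3 = 11 → [3, 4, 2, 0, 8, 11]
append nums[0]+nums[0] = 3+3 = 6 → [3, 4, 2, 0, 8, 11, 6]
nums[-1] = nums[0]*nums[-1] = 3*6 = 18 → [3, 4, 2, 0, 8, 11, 18]
insert 7 at 0 → [7, 3, 4, 2, 0, 8, 11, 18]
insert 6 at 0 → [6, 7, 3, 4, 2, 0, 8, 11, 18]
nums[-9]*nums[-1] = 6*18 = 108

108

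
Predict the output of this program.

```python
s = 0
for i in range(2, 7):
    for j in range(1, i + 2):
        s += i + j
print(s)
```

190

i=2,j=1: s = 0+3 = 3
i=2,j=2: s = 3+4 = 7
i=2,j=3: s = 7+5 = 12
i=3,j=1: s = 12+4 = 16
i=3,j=2: s = 16+5 = 21
i=3,j=3: s = 21+6 = 27
i=3,j=4: s = 27+7 = 34
i=4,j=1: s = 34+5 = 39
i=4,j=2: s = 39+6 = 45
i=4,j=3: s = 45+7 = 52
i=4,j=4: s = 52+8 = 60
i=4,j=5: s = 60+9 = 69
i=5,j=1: s = 69+6 = 75
i=5,j=2: s = 75+7 = 82
i=5,j=3: s = 82+8 = 90
i=5,j=4: s = 90+9 = 99
i=5,j=5: s = 99+10 = 109
i=5,j=6: s = 109+11 = 120
i=6,j=1: s = 120+7 = 127
i=6,j=2: s = 127+8 = 135
i=6,j=3: s = 135+9 = 144
i=6,j=4: s = 144+10 = 154
i=6,j=5: s = 154+11 = 165
i=6,j=6: s = 165+12 = 177
i=6,j=7: s = 177+13 = 190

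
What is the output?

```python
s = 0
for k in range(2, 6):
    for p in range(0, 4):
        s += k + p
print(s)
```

80

k=2,p=0: s = 0+2 = 2
k=2,p=1: s = 2+3 = 5
k=2,p=2: s = 5+4 = 9
k=2,p=3: s = 9+5 = 14
k=3,p=0: s = 14+3 = 17
k=3,p=1: s = 17+4 = 21
k=3,p=2: s = 21+5 = 26
k=3,p=3: s = 26+6 = 32
k=4,p=0: s = 32+4 = 36
k=4,p=1: s = 36+5 = 41
k=4,p=2: s = 41+6 = 47
k=4,p=3: s = 47+7 = 54
k=5,p=0: s = 54+5 = 59
k=5,p=1: s = 59+6 = 65
k=5,p=2: s = 65+7 = 72
k=5,p=3: s = 72+8 = 80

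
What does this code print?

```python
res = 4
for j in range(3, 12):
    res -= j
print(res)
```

-59

j=3: res = 4-3 = 1
j=4: res = 1-4 = -3
j=5: res = (-3)-5 = -8
j=6: res = (-8)-6 = -14
j=7: res = (-14)-7 = -21
j=8: res = (-21)-8 = -29
j=9: res = (-29)-9 = -38
j=10: res = (-38)-10 = -48
j=11: res = (-48)-11 = -59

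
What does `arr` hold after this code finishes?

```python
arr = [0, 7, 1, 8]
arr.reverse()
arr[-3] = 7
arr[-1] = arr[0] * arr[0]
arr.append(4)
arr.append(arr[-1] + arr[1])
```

[8, 7, 7, 64, 4, 11]

reverse → [8, 1, 7, 0]
arr[-3] = 7 → [8, 7, 7, 0]
arr[-1] = arr[0]*arr[0] = 8*8 = 64 → [8, 7, 7, 64]
append 4 → [8, 7, 7, 64, 4]
append arr[-1]+arr[1] = 4+7 = 11 → [8, 7, 7, 64, 4, 11]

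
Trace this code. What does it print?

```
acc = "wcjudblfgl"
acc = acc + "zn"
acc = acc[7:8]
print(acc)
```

f

+ 'zn' → 'wcjudblfglzn'
slice [7:8] → 'f'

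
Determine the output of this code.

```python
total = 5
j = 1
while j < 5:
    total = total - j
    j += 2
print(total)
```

1

j=1: total = 5-1 = 4
j=3: total = 4-3 = 1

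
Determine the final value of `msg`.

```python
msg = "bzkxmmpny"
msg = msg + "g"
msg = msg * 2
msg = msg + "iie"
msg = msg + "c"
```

+ 'g' → 'bzkxmmpnyg'
repeat ×2 → 'bzkxmmpnygbzkxmmpnyg'
+ 'iie' → 'bzkxmmpnygbzkxmmpnygiie'
+ 'c' → 'bzkxmmpnygbzkxmmpnygiiec'

'bzkxmmpnygbzkxmmpnygiiec'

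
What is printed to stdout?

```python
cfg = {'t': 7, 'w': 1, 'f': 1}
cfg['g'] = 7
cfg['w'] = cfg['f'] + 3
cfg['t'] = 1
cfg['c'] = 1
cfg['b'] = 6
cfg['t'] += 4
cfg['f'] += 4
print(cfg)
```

cfg['g'] = 7 → {'t': 7, 'w': 1, 'f': 1, 'g': 7}
cfg['w'] = cfg['f']+3 = 4 → {'t': 7, 'w': 4, 'f': 1, 'g': 7}
cfg['t'] = 1 → {'t': 1, 'w': 4, 'f': 1, 'g': 7}
cfg['c'] = 1 → {'t': 1, 'w': 4, 'f': 1, 'g': 7, 'c': 1}
cfg['b'] = 6 → {'t': 1, 'w': 4, 'f': 1, 'g': 7, 'c': 1, 'b': 6}
cfg['t'] = 1+4 = 5 → {'t': 5, 'w': 4, 'f': 1, 'g': 7, 'c': 1, 'b': 6}
cfg['f'] = 1+4 = 5 → {'t': 5, 'w': 4, 'f': 5, 'g': 7, 'c': 1, 'b': 6}

{'t': 5, 'w': 4, 'f': 5, 'g': 7, 'c': 1, 'b': 6}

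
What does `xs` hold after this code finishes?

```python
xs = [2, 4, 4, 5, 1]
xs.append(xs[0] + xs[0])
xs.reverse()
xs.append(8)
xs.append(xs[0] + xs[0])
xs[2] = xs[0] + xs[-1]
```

[4, 1, 12, 4, 4, 2, 8, 8]

append xs[0]+xs[0] = 2+2 = 4 → [2, 4, 4, 5, 1, 4]
reverse → [4, 1, 5, 4, 4, 2]
append 8 → [4, 1, 5, 4, 4, 2, 8]
append xs[0]+xs[0] = 4+4 = 8 → [4, 1, 5, 4, 4, 2, 8, 8]
xs[2] = xs[0]+xs[-1] = 4+8 = 12 → [4, 1, 12, 4, 4, 2, 8, 8]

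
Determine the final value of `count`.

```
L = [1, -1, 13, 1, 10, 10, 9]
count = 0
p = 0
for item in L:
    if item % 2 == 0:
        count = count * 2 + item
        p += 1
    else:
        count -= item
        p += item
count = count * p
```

item=1: not even, count = 0-1 = -1; p=1
item=-1: not even, count = (-1)-(-1) = 0; p=0
item=13: not even, count = 0-13 = -13; p=13
item=1: not even, count = (-13)-1 = -14; p=14
item=10: even, count = (-14)*2+10 = -18; p=15
item=10: even, count = (-18)*2+10 = -26; p=16
item=9: not even, count = (-26)-9 = -35; p=25
count*p = (-35)*25 = -875

-875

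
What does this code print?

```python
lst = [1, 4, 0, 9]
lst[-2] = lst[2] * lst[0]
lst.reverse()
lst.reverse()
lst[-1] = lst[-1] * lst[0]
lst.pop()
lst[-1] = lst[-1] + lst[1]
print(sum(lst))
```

9

lst[-2] = lst[2]*lst[0] = 0*1 = 0 → [1, 4, 0, 9]
reverse → [9, 0, 4, 1]
reverse → [1, 4, 0, 9]
lst[-1] = lst[-1]*lst[0] = 9*1 = 9 → [1, 4, 0, 9]
pop() removes 9 → [1, 4, 0]
lst[-1] = lst[-1]+lst[1] = 0+4 = 4 → [1, 4, 4]
sum = 9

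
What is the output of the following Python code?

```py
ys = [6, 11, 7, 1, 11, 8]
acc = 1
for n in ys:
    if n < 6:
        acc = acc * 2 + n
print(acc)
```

3

n=6: not <6
n=11: not <6
n=7: not <6
n=1: <6, acc = 1*2+1 = 3
n=11: not <6
n=8: not <6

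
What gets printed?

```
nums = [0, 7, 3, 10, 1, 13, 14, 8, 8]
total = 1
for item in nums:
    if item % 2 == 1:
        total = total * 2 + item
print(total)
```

item=0: not odd
item=7: odd, total = 1*2+7 = 9
item=3: odd, total = 9*2+3 = 21
item=10: not odd
item=1: odd, total = 21*2+1 = 43
item=13: odd, total = 43*2+13 = 99
item=14: not odd
item=8: not odd
item=8: not odd

99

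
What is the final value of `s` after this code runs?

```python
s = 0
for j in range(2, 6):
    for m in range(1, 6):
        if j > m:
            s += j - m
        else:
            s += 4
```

j=2,m=1: 2>1, s = 0+1 = 1
j=2,m=2: not 2>2, s = 1+4 = 5
j=2,m=3: not 2>3, s = 5+4 = 9
j=2,m=4: not 2>4, s = 9+4 = 13
j=2,m=5: not 2>5, s = 13+4 = 17
j=3,m=1: 3>1, s = 17+2 = 19
j=3,m=2: 3>2, s = 19+1 = 20
j=3,m=3: not 3>3, s = 20+4 = 24
j=3,m=4: not 3>4, s = 24+4 = 28
j=3,m=5: not 3>5, s = 28+4 = 32
j=4,m=1: 4>1, s = 32+3 = 35
j=4,m=2: 4>2, s = 35+2 = 37
j=4,m=3: 4>3, s = 37+1 = 38
j=4,m=4: not 4>4, s = 38+4 = 42
j=4,m=5: not 4>5, s = 42+4 = 46
j=5,m=1: 5>1, s = 46+4 = 50
j=5,m=2: 5>2, s = 50+3 = 53
j=5,m=3: 5>3, s = 53+2 = 55
j=5,m=4: 5>4, s = 55+1 = 56
j=5,m=5: not 5>5, s = 56+4 = 60

60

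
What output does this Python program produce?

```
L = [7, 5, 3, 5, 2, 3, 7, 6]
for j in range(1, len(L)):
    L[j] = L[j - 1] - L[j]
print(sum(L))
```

j=1: L[1] = 7-5 = 2 → [7, 2, 3, 5, 2, 3, 7, 6]
j=2: L[2] = 2-3 = -1 → [7, 2, -1, 5, 2, 3, 7, 6]
j=3: L[3] = (-1)-5 = -6 → [7, 2, -1, -6, 2, 3, 7, 6]
j=4: L[4] = (-6)-2 = -8 → [7, 2, -1, -6, -8, 3, 7, 6]
j=5: L[5] = (-8)-3 = -11 → [7, 2, -1, -6, -8, -11, 7, 6]
j=6: L[6] = (-11)-7 = -18 → [7, 2, -1, -6, -8, -11, -18, 6]
j=7: L[7] = (-18)-6 = -24 → [7, 2, -1, -6, -8, -11, -18, -24]
sum = -59

-59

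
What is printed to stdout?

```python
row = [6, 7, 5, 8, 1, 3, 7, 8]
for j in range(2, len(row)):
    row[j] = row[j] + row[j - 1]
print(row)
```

[6, 7, 12, 20, 21, 24, 31, 39]

j=2: row[2] = 5+7 = 12 → [6, 7, 12, 8, 1, 3, 7, 8]
j=3: row[3] = 8+12 = 20 → [6, 7, 12, 20, 1, 3, 7, 8]
j=4: row[4] = 1+20 = 21 → [6, 7, 12, 20, 21, 3, 7, 8]
j=5: row[5] = 3+21 = 24 → [6, 7, 12, 20, 21, 24, 7, 8]
j=6: row[6] = 7+24 = 31 → [6, 7, 12, 20, 21, 24, 31, 8]
j=7: row[7] = 8+31 = 39 → [6, 7, 12, 20, 21, 24, 31, 39]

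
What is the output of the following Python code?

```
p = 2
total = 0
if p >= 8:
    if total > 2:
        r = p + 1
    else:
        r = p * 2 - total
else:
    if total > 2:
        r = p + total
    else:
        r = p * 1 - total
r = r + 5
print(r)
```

7

p=2, total=0
p >= 8 is False; total > 2 is False
→ r = p * 1 - total = 2
r = 2+5 = 7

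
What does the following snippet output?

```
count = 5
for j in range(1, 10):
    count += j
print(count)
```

j=1: count = 5+1 = 6
j=2: count = 6+2 = 8
j=3: count = 8+3 = 11
j=4: count = 11+4 = 15
j=5: count = 15+5 = 20
j=6: count = 20+6 = 26
j=7: count = 26+7 = 33
j=8: count = 33+8 = 41
j=9: count = 41+9 = 50

50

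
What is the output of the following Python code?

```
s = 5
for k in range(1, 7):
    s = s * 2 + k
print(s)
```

k=1: s = 5*2+1 = 11
k=2: s = 11*2+2 = 24
k=3: s = 24*2+3 = 51
k=4: s = 51*2+4 = 106
k=5: s = 106*2+5 = 217
k=6: s = 217*2+6 = 440

440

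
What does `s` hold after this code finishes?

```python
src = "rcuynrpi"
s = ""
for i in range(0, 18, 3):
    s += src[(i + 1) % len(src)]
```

i=0: add src[1]='c' → 'c'
i=3: add src[4]='n' → 'cn'
i=6: add src[7]='i' → 'cni'
i=9: add src[2]='u' → 'cniu'
i=12: add src[5]='r' → 'cniur'
i=15: add src[0]='r' → 'cniurr'

'cniurr'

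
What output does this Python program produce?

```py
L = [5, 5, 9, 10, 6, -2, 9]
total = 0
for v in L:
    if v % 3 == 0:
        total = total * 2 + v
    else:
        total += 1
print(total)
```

v=5: not %3==0, total = 0+1 = 1
v=5: not %3==0, total = 1+1 = 2
v=9: %3==0, total = 2*2+9 = 13
v=10: not %3==0, total = 13+1 = 14
v=6: %3==0, total = 14*2+6 = 34
v=-2: not %3==0, total = 34+1 = 35
v=9: %3==0, total = 35*2+9 = 79

79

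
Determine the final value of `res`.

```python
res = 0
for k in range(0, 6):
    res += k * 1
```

k=0: res = 0+0*1 = 0
k=1: res = 0+1*1 = 1
k=2: res = 1+2*1 = 3
k=3: res = 3+3*1 = 6
k=4: res = 6+4*1 = 10
k=5: res = 10+5*1 = 15

15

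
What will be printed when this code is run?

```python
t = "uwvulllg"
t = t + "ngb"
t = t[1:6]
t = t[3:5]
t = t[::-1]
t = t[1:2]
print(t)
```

+ 'ngb' → 'uwvulllgngb'
slice [1:6] → 'wvull'
slice [3:5] → 'll'
reverse → 'll'
slice [1:2] → 'l'

l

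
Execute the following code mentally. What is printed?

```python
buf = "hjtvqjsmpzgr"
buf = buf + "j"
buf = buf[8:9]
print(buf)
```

p

+ 'j' → 'hjtvqjsmpzgrj'
slice [8:9] → 'p'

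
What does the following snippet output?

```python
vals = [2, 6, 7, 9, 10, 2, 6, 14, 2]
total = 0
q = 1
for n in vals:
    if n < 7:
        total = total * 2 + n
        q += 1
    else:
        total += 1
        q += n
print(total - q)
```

82

n=2: <7, total = 0*2+2 = 2; q=2
n=6: <7, total = 2*2+6 = 10; q=3
n=7: not <7, total = 10+1 = 11; q=10
n=9: not <7, total = 11+1 = 12; q=19
n=10: not <7, total = 12+1 = 13; q=29
n=2: <7, total = 13*2+2 = 28; q=30
n=6: <7, total = 28*2+6 = 62; q=31
n=14: not <7, total = 62+1 = 63; q=45
n=2: <7, total = 63*2+2 = 128; q=46
total-q = 128-46 = 82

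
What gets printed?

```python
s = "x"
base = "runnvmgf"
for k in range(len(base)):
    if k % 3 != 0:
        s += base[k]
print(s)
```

xunvmf

k=0: skip
k=1: add 'u' → 'xu'
k=2: add 'n' → 'xun'
k=3: skip
k=4: add 'v' → 'xunv'
k=5: add 'm' → 'xunvm'
k=6: skip
k=7: add 'f' → 'xunvmf'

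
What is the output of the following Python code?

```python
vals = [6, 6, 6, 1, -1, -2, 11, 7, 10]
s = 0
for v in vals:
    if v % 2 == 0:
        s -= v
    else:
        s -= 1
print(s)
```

v=6: even, s = 0-6 = -6
v=6: even, s = (-6)-6 = -12
v=6: even, s = (-12)-6 = -18
v=1: not even, s = (-18)-1 = -19
v=-1: not even, s = (-19)-1 = -20
v=-2: even, s = (-20)-(-2) = -18
v=11: not even, s = (-18)-1 = -19
v=7: not even, s = (-19)-1 = -20
v=10: even, s = (-20)-10 = -30

-30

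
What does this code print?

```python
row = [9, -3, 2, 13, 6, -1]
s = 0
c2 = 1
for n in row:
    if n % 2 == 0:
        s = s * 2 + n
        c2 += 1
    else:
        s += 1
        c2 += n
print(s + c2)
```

n=9: not even, s = 0+1 = 1; c2=10
n=-3: not even, s = 1+1 = 2; c2=7
n=2: even, s = 2*2+2 = 6; c2=8
n=13: not even, s = 6+1 = 7; c2=21
n=6: even, s = 7*2+6 = 20; c2=22
n=-1: not even, s = 20+1 = 21; c2=21
s+c2 = 21+21 = 42

42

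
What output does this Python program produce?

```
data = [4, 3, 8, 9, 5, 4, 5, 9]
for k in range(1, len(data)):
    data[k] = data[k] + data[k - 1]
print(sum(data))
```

197

k=1: data[1] = 3+4 = 7 → [4, 7, 8, 9, 5, 4, 5, 9]
k=2: data[2] = 8+7 = 15 → [4, 7, 15, 9, 5, 4, 5, 9]
k=3: data[3] = 9+15 = 24 → [4, 7, 15, 24, 5, 4, 5, 9]
k=4: data[4] = 5+24 = 29 → [4, 7, 15, 24, 29, 4, 5, 9]
k=5: data[5] = 4+29 = 33 → [4, 7, 15, 24, 29, 33, 5, 9]
k=6: data[6] = 5+33 = 38 → [4, 7, 15, 24, 29, 33, 38, 9]
k=7: data[7] = 9+38 = 47 → [4, 7, 15, 24, 29, 33, 38, 47]
sum = 197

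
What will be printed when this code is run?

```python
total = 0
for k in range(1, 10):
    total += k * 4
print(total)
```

k=1: total = 0+1*4 = 4
k=2: total = 4+2*4 = 12
k=3: total = 12+3*4 = 24
k=4: total = 24+4*4 = 40
k=5: total = 40+5*4 = 60
k=6: total = 60+6*4 = 84
k=7: total = 84+7*4 = 112
k=8: total = 112+8*4 = 144
k=9: total = 144+9*4 = 180

180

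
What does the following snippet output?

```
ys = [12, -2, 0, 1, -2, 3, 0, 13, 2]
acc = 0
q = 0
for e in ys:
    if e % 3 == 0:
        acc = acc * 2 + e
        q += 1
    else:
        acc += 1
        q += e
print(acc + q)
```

136

e=12: %3==0, acc = 0*2+12 = 12; q=1
e=-2: not %3==0, acc = 12+1 = 13; q=-1
e=0: %3==0, acc = 13*2+0 = 26; q=0
e=1: not %3==0, acc = 26+1 = 27; q=1
e=-2: not %3==0, acc = 27+1 = 28; q=-1
e=3: %3==0, acc = 28*2+3 = 59; q=0
e=0: %3==0, acc = 59*2+0 = 118; q=1
e=13: not %3==0, acc = 118+1 = 119; q=14
e=2: not %3==0, acc = 119+1 = 120; q=16
acc+q = 120+16 = 136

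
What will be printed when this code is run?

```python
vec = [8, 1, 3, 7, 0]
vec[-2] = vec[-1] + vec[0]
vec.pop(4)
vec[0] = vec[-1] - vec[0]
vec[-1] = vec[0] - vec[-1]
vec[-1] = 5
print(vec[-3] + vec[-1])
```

vec[-2] = vec[-1]+vec[0] = 0+8 = 8 → [8, 1, 3, 8, 0]
pop(4) removes 0 → [8, 1, 3, 8]
vec[0] = vec[-1]-vec[0] = 8-8 = 0 → [0, 1, 3, 8]
vec[-1] = vec[0]-vec[-1] = 0-8 = -8 → [0, 1, 3, -8]
vec[-1] = 5 → [0, 1, 3, 5]
vec[-3]+vec[-1] = 1+5 = 6

6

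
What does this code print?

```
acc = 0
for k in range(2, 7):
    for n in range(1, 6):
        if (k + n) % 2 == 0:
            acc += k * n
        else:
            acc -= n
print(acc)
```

k=2,n=1: odd sum, acc = 0-1 = -1
k=2,n=2: even sum, acc = (-1)+4 = 3
k=2,n=3: odd sum, acc = 3-3 = 0
k=2,n=4: even sum, acc = 0+8 = 8
k=2,n=5: odd sum, acc = 8-5 = 3
k=3,n=1: even sum, acc = 3+3 = 6
k=3,n=2: odd sum, acc = 6-2 = 4
k=3,n=3: even sum, acc = 4+9 = 13
k=3,n=4: odd sum, acc = 13-4 = 9
k=3,n=5: even sum, acc = 9+15 = 24
k=4,n=1: odd sum, acc = 24-1 = 23
k=4,n=2: even sum, acc = 23+8 = 31
k=4,n=3: odd sum, acc = 31-3 = 28
k=4,n=4: even sum, acc = 28+16 = 44
k=4,n=5: odd sum, acc = 44-5 = 39
k=5,n=1: even sum, acc = 39+5 = 44
k=5,n=2: odd sum, acc = 44-2 = 42
k=5,n=3: even sum, acc = 42+15 = 57
k=5,n=4: odd sum, acc = 57-4 = 53
k=5,n=5: even sum, acc = 53+25 = 78
k=6,n=1: odd sum, acc = 78-1 = 77
k=6,n=2: even sum, acc = 77+12 = 89
k=6,n=3: odd sum, acc = 89-3 = 86
k=6,n=4: even sum, acc = 86+24 = 110
k=6,n=5: odd sum, acc = 110-5 = 105

105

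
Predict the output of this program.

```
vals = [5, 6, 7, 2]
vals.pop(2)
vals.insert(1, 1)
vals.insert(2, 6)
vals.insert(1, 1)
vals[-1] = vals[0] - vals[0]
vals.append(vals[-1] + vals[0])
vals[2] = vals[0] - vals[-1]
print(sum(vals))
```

pop(2) removes 7 → [5, 6, 2]
insert 1 at 1 → [5, 1, 6, 2]
insert 6 at 2 → [5, 1, 6, 6, 2]
insert 1 at 1 → [5, 1, 1, 6, 6, 2]
vals[-1] = vals[0]-vals[0] = 5-5 = 0 → [5, 1, 1, 6, 6, 0]
append vals[-1]+vals[0] = 0+5 = 5 → [5, 1, 1, 6, 6, 0, 5]
vals[2] = vals[0]-vals[-1] = 5-5 = 0 → [5, 1, 0, 6, 6, 0, 5]
sum = 23

23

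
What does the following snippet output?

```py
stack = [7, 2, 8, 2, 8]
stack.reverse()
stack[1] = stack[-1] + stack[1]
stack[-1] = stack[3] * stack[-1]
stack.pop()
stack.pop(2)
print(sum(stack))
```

reverse → [8, 2, 8, 2, 7]
stack[1] = stack[-1]+stack[1] = 7+2 = 9 → [8, 9, 8, 2, 7]
stack[-1] = stack[3]*stack[-1] = 2*7 = 14 → [8, 9, 8, 2, 14]
pop() removes 14 → [8, 9, 8, 2]
pop(2) removes 8 → [8, 9, 2]
sum = 19

19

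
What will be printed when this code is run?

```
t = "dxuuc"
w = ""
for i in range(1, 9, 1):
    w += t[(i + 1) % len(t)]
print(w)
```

uucdxuuc

i=1: add t[2]='u' → 'u'
i=2: add t[3]='u' → 'uu'
i=3: add t[4]='c' → 'uuc'
i=4: add t[0]='d' → 'uucd'
i=5: add t[1]='x' → 'uucdx'
i=6: add t[2]='u' → 'uucdxu'
i=7: add t[3]='u' → 'uucdxuu'
i=8: add t[4]='c' → 'uucdxuuc'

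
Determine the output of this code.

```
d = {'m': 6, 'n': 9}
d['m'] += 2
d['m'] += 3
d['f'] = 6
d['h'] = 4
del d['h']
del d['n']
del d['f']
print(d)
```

d['m'] = 6+2 = 8 → {'m': 8, 'n': 9}
d['m'] = 8+3 = 11 → {'m': 11, 'n': 9}
d['f'] = 6 → {'m': 11, 'n': 9, 'f': 6}
d['h'] = 4 → {'m': 11, 'n': 9, 'f': 6, 'h': 4}
del 'h' → {'m': 11, 'n': 9, 'f': 6}
del 'n' → {'m': 11, 'f': 6}
del 'f' → {'m': 11}

{'m': 11}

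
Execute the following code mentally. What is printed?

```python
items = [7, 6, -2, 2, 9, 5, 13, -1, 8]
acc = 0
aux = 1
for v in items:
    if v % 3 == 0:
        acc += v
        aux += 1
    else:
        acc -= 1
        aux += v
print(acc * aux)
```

280

v=7: not %3==0, acc = 0-1 = -1; aux=8
v=6: %3==0, acc = (-1)+6 = 5; aux=9
v=-2: not %3==0, acc = 5-1 = 4; aux=7
v=2: not %3==0, acc = 4-1 = 3; aux=9
v=9: %3==0, acc = 3+9 = 12; aux=10
v=5: not %3==0, acc = 12-1 = 11; aux=15
v=13: not %3==0, acc = 11-1 = 10; aux=28
v=-1: not %3==0, acc = 10-1 = 9; aux=27
v=8: not %3==0, acc = 9-1 = 8; aux=35
acc*aux = 8*35 = 280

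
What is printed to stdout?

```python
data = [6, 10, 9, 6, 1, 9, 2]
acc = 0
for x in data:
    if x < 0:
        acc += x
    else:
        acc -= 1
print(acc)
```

x=6: not <0, acc = 0-1 = -1
x=10: not <0, acc = (-1)-1 = -2
x=9: not <0, acc = (-2)-1 = -3
x=6: not <0, acc = (-3)-1 = -4
x=1: not <0, acc = (-4)-1 = -5
x=9: not <0, acc = (-5)-1 = -6
x=2: not <0, acc = (-6)-1 = -7

-7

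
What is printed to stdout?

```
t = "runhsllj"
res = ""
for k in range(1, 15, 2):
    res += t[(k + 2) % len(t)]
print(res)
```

k=1: add t[3]='h' → 'h'
k=3: add t[5]='l' → 'hl'
k=5: add t[7]='j' → 'hlj'
k=7: add t[1]='u' → 'hlju'
k=9: add t[3]='h' → 'hljuh'
k=11: add t[5]='l' → 'hljuhl'
k=13: add t[7]='j' → 'hljuhlj'

hljuhlj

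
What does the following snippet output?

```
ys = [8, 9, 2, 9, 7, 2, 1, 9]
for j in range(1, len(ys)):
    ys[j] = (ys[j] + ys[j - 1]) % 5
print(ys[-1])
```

j=1: ys[1] = (9+8)%5 = 2 → [8, 2, 2, 9, 7, 2, 1, 9]
j=2: ys[2] = (2+2)%5 = 4 → [8, 2, 4, 9, 7, 2, 1, 9]
j=3: ys[3] = (9+4)%5 = 3 → [8, 2, 4, 3, 7, 2, 1, 9]
j=4: ys[4] = (7+3)%5 = 0 → [8, 2, 4, 3, 0, 2, 1, 9]
j=5: ys[5] = (2+0)%5 = 2 → [8, 2, 4, 3, 0, 2, 1, 9]
j=6: ys[6] = (1+2)%5 = 3 → [8, 2, 4, 3, 0, 2, 3, 9]
j=7: ys[7] = (9+3)%5 = 2 → [8, 2, 4, 3, 0, 2, 3, 2]

2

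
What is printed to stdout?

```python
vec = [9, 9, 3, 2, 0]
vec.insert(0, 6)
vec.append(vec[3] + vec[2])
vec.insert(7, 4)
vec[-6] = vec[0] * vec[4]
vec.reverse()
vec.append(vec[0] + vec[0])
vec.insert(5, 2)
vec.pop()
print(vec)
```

[4, 12, 0, 2, 3, 2, 12, 9, 6]

insert 6 at 0 → [6, 9, 9, 3, 2, 0]
append vec[3]+vec[2] = 3+9 = 12 → [6, 9, 9, 3, 2, 0, 12]
insert 4 at 7 → [6, 9, 9, 3, 2, 0, 12, 4]
vec[-6] = vec[0]*vec[4] = 6*2 = 12 → [6, 9, 12, 3, 2, 0, 12, 4]
reverse → [4, 12, 0, 2, 3, 12, 9, 6]
append vec[0]+vec[0] = 4+4 = 8 → [4, 12, 0, 2, 3, 12, 9, 6, 8]
insert 2 at 5 → [4, 12, 0, 2, 3, 2, 12, 9, 6, 8]
pop() removes 8 → [4, 12, 0, 2, 3, 2, 12, 9, 6]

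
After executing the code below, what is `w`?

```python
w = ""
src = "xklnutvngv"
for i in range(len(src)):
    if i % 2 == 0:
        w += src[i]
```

i=0: add 'x' → 'x'
i=1: skip
i=2: add 'l' → 'xl'
i=3: skip
i=4: add 'u' → 'xlu'
i=5: skip
i=6: add 'v' → 'xluv'
i=7: skip
i=8: add 'g' → 'xluvg'
i=9: skip

'xluvg'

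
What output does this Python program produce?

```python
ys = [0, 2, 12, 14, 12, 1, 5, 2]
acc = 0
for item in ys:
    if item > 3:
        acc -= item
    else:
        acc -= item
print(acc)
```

item=0: not >3, acc = 0-0 = 0
item=2: not >3, acc = 0-2 = -2
item=12: >3, acc = (-2)-12 = -14
item=14: >3, acc = (-14)-14 = -28
item=12: >3, acc = (-28)-12 = -40
item=1: not >3, acc = (-40)-1 = -41
item=5: >3, acc = (-41)-5 = -46
item=2: not >3, acc = (-46)-2 = -48

-48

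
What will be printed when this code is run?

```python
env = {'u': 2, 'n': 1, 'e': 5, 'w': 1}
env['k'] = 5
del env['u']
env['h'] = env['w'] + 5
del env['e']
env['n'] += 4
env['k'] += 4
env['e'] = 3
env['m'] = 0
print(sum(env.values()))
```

env['k'] = 5 → {'u': 2, 'n': 1, 'e': 5, 'w': 1, 'k': 5}
del 'u' → {'n': 1, 'e': 5, 'w': 1, 'k': 5}
env['h'] = env['w']+5 = 6 → {'n': 1, 'e': 5, 'w': 1, 'k': 5, 'h': 6}
del 'e' → {'n': 1, 'w': 1, 'k': 5, 'h': 6}
env['n'] = 1+4 = 5 → {'n': 5, 'w': 1, 'k': 5, 'h': 6}
env['k'] = 5+4 = 9 → {'n': 5, 'w': 1, 'k': 9, 'h': 6}
env['e'] = 3 → {'n': 5, 'w': 1, 'k': 9, 'h': 6, 'e': 3}
env['m'] = 0 → {'n': 5, 'w': 1, 'k': 9, 'h': 6, 'e': 3, 'm': 0}
sum of values = 24

24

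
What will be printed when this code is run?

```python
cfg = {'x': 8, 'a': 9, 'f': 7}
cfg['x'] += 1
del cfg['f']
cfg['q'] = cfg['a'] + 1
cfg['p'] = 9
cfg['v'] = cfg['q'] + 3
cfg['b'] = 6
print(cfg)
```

cfg['x'] = 8+1 = 9 → {'x': 9, 'a': 9, 'f': 7}
del 'f' → {'x': 9, 'a': 9}
cfg['q'] = cfg['a']+1 = 10 → {'x': 9, 'a': 9, 'q': 10}
cfg['p'] = 9 → {'x': 9, 'a': 9, 'q': 10, 'p': 9}
cfg['v'] = cfg['q']+3 = 13 → {'x': 9, 'a': 9, 'q': 10, 'p': 9, 'v': 13}
cfg['b'] = 6 → {'x': 9, 'a': 9, 'q': 10, 'p': 9, 'v': 13, 'b': 6}

{'x': 9, 'a': 9, 'q': 10, 'p': 9, 'v': 13, 'b': 6}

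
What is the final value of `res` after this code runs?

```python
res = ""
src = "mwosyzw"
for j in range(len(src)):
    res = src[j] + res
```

'wzysowm'

j=0: prepend 'm' → 'm'
j=1: prepend 'w' → 'wm'
j=2: prepend 'o' → 'owm'
j=3: prepend 's' → 'sowm'
j=4: prepend 'y' → 'ysowm'
j=5: prepend 'z' → 'zysowm'
j=6: prepend 'w' → 'wzysowm'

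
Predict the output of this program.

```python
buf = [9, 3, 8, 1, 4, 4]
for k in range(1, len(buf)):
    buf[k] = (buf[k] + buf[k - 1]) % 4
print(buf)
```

[9, 0, 0, 1, 1, 1]

k=1: buf[1] = (3+9)%4 = 0 → [9, 0, 8, 1, 4, 4]
k=2: buf[2] = (8+0)%4 = 0 → [9, 0, 0, 1, 4, 4]
k=3: buf[3] = (1+0)%4 = 1 → [9, 0, 0, 1, 4, 4]
k=4: buf[4] = (4+1)%4 = 1 → [9, 0, 0, 1, 1, 4]
k=5: buf[5] = (4+1)%4 = 1 → [9, 0, 0, 1, 1, 1]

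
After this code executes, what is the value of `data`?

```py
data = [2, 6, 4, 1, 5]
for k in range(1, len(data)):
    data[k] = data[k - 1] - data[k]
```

[2, -4, -8, -9, -14]

k=1: data[1] = 2-6 = -4 → [2, -4, 4, 1, 5]
k=2: data[2] = (-4)-4 = -8 → [2, -4, -8, 1, 5]
k=3: data[3] = (-8)-1 = -9 → [2, -4, -8, -9, 5]
k=4: data[4] = (-9)-5 = -14 → [2, -4, -8, -9, -14]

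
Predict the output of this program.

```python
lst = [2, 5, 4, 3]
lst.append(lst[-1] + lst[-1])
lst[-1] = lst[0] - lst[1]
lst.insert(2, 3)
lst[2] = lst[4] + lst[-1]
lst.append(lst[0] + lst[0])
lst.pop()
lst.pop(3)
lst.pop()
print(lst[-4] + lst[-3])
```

append lst[-1]+lst[-1] = 3+3 = 6 → [2, 5, 4, 3, 6]
lst[-1] = lst[0]-lst[1] = 2-5 = -3 → [2, 5, 4, 3, -3]
insert 3 at 2 → [2, 5, 3, 4, 3, -3]
lst[2] = lst[4]+lst[-1] = 3+(-3) = 0 → [2, 5, 0, 4, 3, -3]
append lst[0]+lst[0] = 2+2 = 4 → [2, 5, 0, 4, 3, -3, 4]
pop() removes 4 → [2, 5, 0, 4, 3, -3]
pop(3) removes 4 → [2, 5, 0, 3, -3]
pop() removes -3 → [2, 5, 0, 3]
lst[-4]+lst[-3] = 2+5 = 7

7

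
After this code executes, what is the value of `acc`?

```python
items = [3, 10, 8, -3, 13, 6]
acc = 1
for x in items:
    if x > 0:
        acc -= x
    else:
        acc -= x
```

x=3: >0, acc = 1-3 = -2
x=10: >0, acc = (-2)-10 = -12
x=8: >0, acc = (-12)-8 = -20
x=-3: not >0, acc = (-20)-(-3) = -17
x=13: >0, acc = (-17)-13 = -30
x=6: >0, acc = (-30)-6 = -36

-36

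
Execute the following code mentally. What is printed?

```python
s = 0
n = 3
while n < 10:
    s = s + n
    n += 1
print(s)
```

42

n=3: s = 0+3 = 3
n=4: s = 3+4 = 7
n=5: s = 7+5 = 12
n=6: s = 12+6 = 18
n=7: s = 18+7 = 25
n=8: s = 25+8 = 33
n=9: s = 33+9 = 42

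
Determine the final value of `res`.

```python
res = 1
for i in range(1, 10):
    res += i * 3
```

136

i=1: res = 1+1*3 = 4
i=2: res = 4+2*3 = 10
i=3: res = 10+3*3 = 19
i=4: res = 19+4*3 = 31
i=5: res = 31+5*3 = 46
i=6: res = 46+6*3 = 64
i=7: res = 64+7*3 = 85
i=8: res = 85+8*3 = 109
i=9: res = 109+9*3 = 136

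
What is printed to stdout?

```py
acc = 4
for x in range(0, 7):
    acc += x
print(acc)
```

x=0: acc = 4+0 = 4
x=1: acc = 4+1 = 5
x=2: acc = 5+2 = 7
x=3: acc = 7+3 = 10
x=4: acc = 10+4 = 14
x=5: acc = 14+5 = 19
x=6: acc = 19+6 = 25

25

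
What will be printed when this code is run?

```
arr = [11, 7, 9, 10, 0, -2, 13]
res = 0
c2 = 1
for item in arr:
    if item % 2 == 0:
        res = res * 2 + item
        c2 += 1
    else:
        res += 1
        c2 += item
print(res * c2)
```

2772

item=11: not even, res = 0+1 = 1; c2=12
item=7: not even, res = 1+1 = 2; c2=19
item=9: not even, res = 2+1 = 3; c2=28
item=10: even, res = 3*2+10 = 16; c2=29
item=0: even, res = 16*2+0 = 32; c2=30
item=-2: even, res = 32*2+(-2) = 62; c2=31
item=13: not even, res = 62+1 = 63; c2=44
res*c2 = 63*44 = 2772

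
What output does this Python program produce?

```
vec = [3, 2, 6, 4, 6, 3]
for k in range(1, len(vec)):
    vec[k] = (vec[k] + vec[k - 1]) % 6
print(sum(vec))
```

k=1: vec[1] = (2+3)%6 = 5 → [3, 5, 6, 4, 6, 3]
k=2: vec[2] = (6+5)%6 = 5 → [3, 5, 5, 4, 6, 3]
k=3: vec[3] = (4+5)%6 = 3 → [3, 5, 5, 3, 6, 3]
k=4: vec[4] = (6+3)%6 = 3 → [3, 5, 5, 3, 3, 3]
k=5: vec[5] = (3+3)%6 = 0 → [3, 5, 5, 3, 3, 0]
sum = 19

19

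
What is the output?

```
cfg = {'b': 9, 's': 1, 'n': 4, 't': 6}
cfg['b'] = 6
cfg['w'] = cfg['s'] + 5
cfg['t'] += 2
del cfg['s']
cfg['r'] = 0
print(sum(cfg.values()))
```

24

cfg['b'] = 6 → {'b': 6, 's': 1, 'n': 4, 't': 6}
cfg['w'] = cfg['s']+5 = 6 → {'b': 6, 's': 1, 'n': 4, 't': 6, 'w': 6}
cfg['t'] = 6+2 = 8 → {'b': 6, 's': 1, 'n': 4, 't': 8, 'w': 6}
del 's' → {'b': 6, 'n': 4, 't': 8, 'w': 6}
cfg['r'] = 0 → {'b': 6, 'n': 4, 't': 8, 'w': 6, 'r': 0}
sum of values = 24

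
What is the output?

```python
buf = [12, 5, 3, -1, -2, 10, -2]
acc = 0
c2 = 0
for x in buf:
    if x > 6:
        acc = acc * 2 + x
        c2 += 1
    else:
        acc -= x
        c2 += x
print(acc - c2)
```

21

x=12: >6, acc = 0*2+12 = 12; c2=1
x=5: not >6, acc = 12-5 = 7; c2=6
x=3: not >6, acc = 7-3 = 4; c2=9
x=-1: not >6, acc = 4-(-1) = 5; c2=8
x=-2: not >6, acc = 5-(-2) = 7; c2=6
x=10: >6, acc = 7*2+10 = 24; c2=7
x=-2: not >6, acc = 24-(-2) = 26; c2=5
acc-c2 = 26-5 = 21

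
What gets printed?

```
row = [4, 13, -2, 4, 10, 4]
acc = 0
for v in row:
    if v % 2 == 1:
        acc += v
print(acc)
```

v=4: not odd
v=13: odd, acc = 0+13 = 13
v=-2: not odd
v=4: not odd
v=10: not odd
v=4: not odd

13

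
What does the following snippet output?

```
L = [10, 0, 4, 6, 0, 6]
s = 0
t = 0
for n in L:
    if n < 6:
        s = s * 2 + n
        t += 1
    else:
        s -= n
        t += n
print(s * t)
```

-2250

n=10: not <6, s = 0-10 = -10; t=10
n=0: <6, s = (-10)*2+0 = -20; t=11
n=4: <6, s = (-20)*2+4 = -36; t=12
n=6: not <6, s = (-36)-6 = -42; t=18
n=0: <6, s = (-42)*2+0 = -84; t=19
n=6: not <6, s = (-84)-6 = -90; t=25
s*t = (-90)*25 = -2250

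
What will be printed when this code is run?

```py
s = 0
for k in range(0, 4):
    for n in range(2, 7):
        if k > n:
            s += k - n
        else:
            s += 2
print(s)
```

k=0,n=2: not 0>2, s = 0+2 = 2
k=0,n=3: not 0>3, s = 2+2 = 4
k=0,n=4: not 0>4, s = 4+2 = 6
k=0,n=5: not 0>5, s = 6+2 = 8
k=0,n=6: not 0>6, s = 8+2 = 10
k=1,n=2: not 1>2, s = 10+2 = 12
k=1,n=3: not 1>3, s = 12+2 = 14
k=1,n=4: not 1>4, s = 14+2 = 16
k=1,n=5: not 1>5, s = 16+2 = 18
k=1,n=6: not 1>6, s = 18+2 = 20
k=2,n=2: not 2>2, s = 20+2 = 22
k=2,n=3: not 2>3, s = 22+2 = 24
k=2,n=4: not 2>4, s = 24+2 = 26
k=2,n=5: not 2>5, s = 26+2 = 28
k=2,n=6: not 2>6, s = 28+2 = 30
k=3,n=2: 3>2, s = 30+1 = 31
k=3,n=3: not 3>3, s = 31+2 = 33
k=3,n=4: not 3>4, s = 33+2 = 35
k=3,n=5: not 3>5, s = 35+2 = 37
k=3,n=6: not 3>6, s = 37+2 = 39

39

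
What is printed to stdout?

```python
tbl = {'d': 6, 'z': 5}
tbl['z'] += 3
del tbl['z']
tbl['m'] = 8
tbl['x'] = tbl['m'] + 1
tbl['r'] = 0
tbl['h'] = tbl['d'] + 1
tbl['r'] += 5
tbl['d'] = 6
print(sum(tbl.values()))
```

tbl['z'] = 5+3 = 8 → {'d': 6, 'z': 8}
del 'z' → {'d': 6}
tbl['m'] = 8 → {'d': 6, 'm': 8}
tbl['x'] = tbl['m']+1 = 9 → {'d': 6, 'm': 8, 'x': 9}
tbl['r'] = 0 → {'d': 6, 'm': 8, 'x': 9, 'r': 0}
tbl['h'] = tbl['d']+1 = 7 → {'d': 6, 'm': 8, 'x': 9, 'r': 0, 'h': 7}
tbl['r'] = 0+5 = 5 → {'d': 6, 'm': 8, 'x': 9, 'r': 5, 'h': 7}
tbl['d'] = 6 → {'d': 6, 'm': 8, 'x': 9, 'r': 5, 'h': 7}
sum of values = 35

35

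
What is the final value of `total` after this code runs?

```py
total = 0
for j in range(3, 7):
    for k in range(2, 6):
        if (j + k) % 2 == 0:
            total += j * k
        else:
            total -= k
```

j=3,k=2: odd sum, total = 0-2 = -2
j=3,k=3: even sum, total = (-2)+9 = 7
j=3,k=4: odd sum, total = 7-4 = 3
j=3,k=5: even sum, total = 3+15 = 18
j=4,k=2: even sum, total = 18+8 = 26
j=4,k=3: odd sum, total = 26-3 = 23
j=4,k=4: even sum, total = 23+16 = 39
j=4,k=5: odd sum, total = 39-5 = 34
j=5,k=2: odd sum, total = 34-2 = 32
j=5,k=3: even sum, total = 32+15 = 47
j=5,k=4: odd sum, total = 47-4 = 43
j=5,k=5: even sum, total = 43+25 = 68
j=6,k=2: even sum, total = 68+12 = 80
j=6,k=3: odd sum, total = 80-3 = 77
j=6,k=4: even sum, total = 77+24 = 101
j=6,k=5: odd sum, total = 101-5 = 96

96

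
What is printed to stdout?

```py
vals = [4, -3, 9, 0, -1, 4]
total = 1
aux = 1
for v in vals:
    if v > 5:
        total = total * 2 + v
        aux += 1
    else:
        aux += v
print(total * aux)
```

66

v=4: not >5; aux=5
v=-3: not >5; aux=2
v=9: >5, total = 1*2+9 = 11; aux=3
v=0: not >5; aux=3
v=-1: not >5; aux=2
v=4: not >5; aux=6
total*aux = 11*6 = 66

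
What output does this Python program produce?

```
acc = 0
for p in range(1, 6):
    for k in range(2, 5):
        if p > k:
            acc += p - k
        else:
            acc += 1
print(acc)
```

19

p=1,k=2: not 1>2, acc = 0+1 = 1
p=1,k=3: not 1>3, acc = 1+1 = 2
p=1,k=4: not 1>4, acc = 2+1 = 3
p=2,k=2: not 2>2, acc = 3+1 = 4
p=2,k=3: not 2>3, acc = 4+1 = 5
p=2,k=4: not 2>4, acc = 5+1 = 6
p=3,k=2: 3>2, acc = 6+1 = 7
p=3,k=3: not 3>3, acc = 7+1 = 8
p=3,k=4: not 3>4, acc = 8+1 = 9
p=4,k=2: 4>2, acc = 9+2 = 11
p=4,k=3: 4>3, acc = 11+1 = 12
p=4,k=4: not 4>4, acc = 12+1 = 13
p=5,k=2: 5>2, acc = 13+3 = 16
p=5,k=3: 5>3, acc = 16+2 = 18
p=5,k=4: 5>4, acc = 18+1 = 19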